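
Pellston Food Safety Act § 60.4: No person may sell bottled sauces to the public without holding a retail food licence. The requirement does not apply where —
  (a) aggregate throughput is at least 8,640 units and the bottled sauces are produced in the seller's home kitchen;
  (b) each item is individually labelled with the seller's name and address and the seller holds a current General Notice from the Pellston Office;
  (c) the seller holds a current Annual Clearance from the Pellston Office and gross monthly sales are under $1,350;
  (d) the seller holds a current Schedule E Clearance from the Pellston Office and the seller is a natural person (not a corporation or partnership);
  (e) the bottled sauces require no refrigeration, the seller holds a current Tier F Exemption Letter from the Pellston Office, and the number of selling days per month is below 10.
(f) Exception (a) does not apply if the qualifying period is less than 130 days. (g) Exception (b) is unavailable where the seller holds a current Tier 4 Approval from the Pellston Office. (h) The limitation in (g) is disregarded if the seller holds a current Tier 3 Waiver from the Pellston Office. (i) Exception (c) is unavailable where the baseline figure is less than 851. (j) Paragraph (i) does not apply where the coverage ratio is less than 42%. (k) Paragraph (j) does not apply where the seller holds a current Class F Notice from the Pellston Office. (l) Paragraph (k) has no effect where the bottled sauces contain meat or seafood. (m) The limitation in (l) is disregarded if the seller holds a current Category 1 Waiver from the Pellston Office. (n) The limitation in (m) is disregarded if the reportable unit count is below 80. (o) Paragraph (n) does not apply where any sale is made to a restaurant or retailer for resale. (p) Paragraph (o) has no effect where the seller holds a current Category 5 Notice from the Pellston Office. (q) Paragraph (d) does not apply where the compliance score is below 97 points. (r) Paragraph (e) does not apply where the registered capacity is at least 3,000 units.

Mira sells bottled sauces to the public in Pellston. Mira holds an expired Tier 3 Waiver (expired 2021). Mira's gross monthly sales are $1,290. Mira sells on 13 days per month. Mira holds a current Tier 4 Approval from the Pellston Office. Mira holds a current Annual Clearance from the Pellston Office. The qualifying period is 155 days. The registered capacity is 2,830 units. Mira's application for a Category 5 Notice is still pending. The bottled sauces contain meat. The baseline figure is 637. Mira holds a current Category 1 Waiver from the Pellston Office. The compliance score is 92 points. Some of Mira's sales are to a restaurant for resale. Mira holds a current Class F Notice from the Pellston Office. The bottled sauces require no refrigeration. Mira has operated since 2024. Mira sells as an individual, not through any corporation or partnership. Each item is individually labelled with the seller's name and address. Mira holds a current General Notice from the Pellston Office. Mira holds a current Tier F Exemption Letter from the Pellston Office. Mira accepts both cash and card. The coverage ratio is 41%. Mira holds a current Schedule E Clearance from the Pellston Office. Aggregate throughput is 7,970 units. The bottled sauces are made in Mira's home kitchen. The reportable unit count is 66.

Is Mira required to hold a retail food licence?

Yes — Mira must hold a retail food licence.

Exception (a) fails — aggregate throughput is 7,970 units, short of 8,640 units.
Exception (b) is satisfied on its face — items are individually labelled; a current General Notice is held. But: (g) operates against (b): a current Tier 4 Approval is held. (h), which would lift (g), is not engaged — no current Tier 3 Waiver is held. (b) is therefore removed.
Exception (c) is satisfied on its face — a current Annual Clearance is held; gross monthly sales are $1,290, under the $1,350 limit. Turning to paragraphs (i)–(p): (i) operates against (c): the baseline figure is 637, less than the 851 limit. (j) is triggered (the coverage ratio is 41%, less than the 42% limit), but is displaced by (k): (k) is triggered — a current Class F Notice is held. (l) is triggered (the bottled sauces contain meat), but yields to (m): (m) is engaged — a current Category 1 Waiver is held. (n) applies (the reportable unit count is 66, below the 80 limit), but is itself disapplied by (o): (o) operates against (n): some sales are to a restaurant for resale. (p), which would lift (o), does not operate here — no current Category 5 Notice is held. (c) is therefore removed.
Exception (d)'s conditions are all satisfied: a current Schedule E Clearance is held; the seller is a natural person. Turning to paragraph (q): (q) operates against (d): the compliance score is 92 points, below the 97 points limit. So (d) is unavailable.
Exception (e) fails — the number of selling days per month is 13, not below 10.
Every exception is unavailable, so the rule governs.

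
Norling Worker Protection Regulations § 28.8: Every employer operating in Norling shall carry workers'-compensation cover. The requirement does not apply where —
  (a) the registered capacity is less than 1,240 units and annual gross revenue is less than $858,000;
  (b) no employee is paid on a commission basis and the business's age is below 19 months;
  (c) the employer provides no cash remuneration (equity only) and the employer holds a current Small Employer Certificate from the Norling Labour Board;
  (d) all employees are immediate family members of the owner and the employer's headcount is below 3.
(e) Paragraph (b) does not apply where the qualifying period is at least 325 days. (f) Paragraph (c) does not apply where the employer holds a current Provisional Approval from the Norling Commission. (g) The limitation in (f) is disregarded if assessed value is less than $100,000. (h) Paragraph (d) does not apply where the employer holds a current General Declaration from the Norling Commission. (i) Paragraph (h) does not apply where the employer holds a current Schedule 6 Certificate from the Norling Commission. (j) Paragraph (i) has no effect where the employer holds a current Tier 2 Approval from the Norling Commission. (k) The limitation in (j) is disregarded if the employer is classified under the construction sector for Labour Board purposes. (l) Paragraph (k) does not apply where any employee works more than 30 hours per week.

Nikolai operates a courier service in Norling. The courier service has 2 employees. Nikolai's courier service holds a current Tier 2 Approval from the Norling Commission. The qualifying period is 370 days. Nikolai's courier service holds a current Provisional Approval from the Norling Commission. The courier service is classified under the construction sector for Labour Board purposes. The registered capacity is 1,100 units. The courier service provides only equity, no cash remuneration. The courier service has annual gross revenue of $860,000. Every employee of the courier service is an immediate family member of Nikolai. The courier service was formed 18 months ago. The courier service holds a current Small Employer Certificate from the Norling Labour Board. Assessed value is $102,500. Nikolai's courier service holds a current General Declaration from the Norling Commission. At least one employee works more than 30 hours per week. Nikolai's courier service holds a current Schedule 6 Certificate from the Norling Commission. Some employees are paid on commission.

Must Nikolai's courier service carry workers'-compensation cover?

Yes — Nikolai's courier service must carry workers'-compensation cover.

Exception (a) fails — annual gross revenue is $860,000, not less than $858,000.
Exception (b) fails — some employees are paid on commission.
All of (c)'s requirements are met (remuneration is equity-only; a current Small Employer Certificate is held). But applying paragraphs (f)–(g): (f) is engaged — a current Provisional Approval is held. (g), which would lift (f), is not engaged — assessed value is $102,500, not less than $100,000. So (c) is unavailable.
All of (d)'s requirements are met (every employee is an immediate family member; the employer's headcount is 2, below the 3 limit). But applying paragraphs (h)–(l): (h) is engaged — a current General Declaration is held. (i) operates (a current Schedule 6 Certificate is held), but is displaced by (j): (j) is engaged — a current Tier 2 Approval is held. (k) would limit (j) — the courier service is classified under the construction sector — but (l) sets (k) aside: (l) operates against (k): at least one employee exceeds 30 hours/week. So (d) is unavailable.
None of the exceptions is available; § 28.8 applies in full.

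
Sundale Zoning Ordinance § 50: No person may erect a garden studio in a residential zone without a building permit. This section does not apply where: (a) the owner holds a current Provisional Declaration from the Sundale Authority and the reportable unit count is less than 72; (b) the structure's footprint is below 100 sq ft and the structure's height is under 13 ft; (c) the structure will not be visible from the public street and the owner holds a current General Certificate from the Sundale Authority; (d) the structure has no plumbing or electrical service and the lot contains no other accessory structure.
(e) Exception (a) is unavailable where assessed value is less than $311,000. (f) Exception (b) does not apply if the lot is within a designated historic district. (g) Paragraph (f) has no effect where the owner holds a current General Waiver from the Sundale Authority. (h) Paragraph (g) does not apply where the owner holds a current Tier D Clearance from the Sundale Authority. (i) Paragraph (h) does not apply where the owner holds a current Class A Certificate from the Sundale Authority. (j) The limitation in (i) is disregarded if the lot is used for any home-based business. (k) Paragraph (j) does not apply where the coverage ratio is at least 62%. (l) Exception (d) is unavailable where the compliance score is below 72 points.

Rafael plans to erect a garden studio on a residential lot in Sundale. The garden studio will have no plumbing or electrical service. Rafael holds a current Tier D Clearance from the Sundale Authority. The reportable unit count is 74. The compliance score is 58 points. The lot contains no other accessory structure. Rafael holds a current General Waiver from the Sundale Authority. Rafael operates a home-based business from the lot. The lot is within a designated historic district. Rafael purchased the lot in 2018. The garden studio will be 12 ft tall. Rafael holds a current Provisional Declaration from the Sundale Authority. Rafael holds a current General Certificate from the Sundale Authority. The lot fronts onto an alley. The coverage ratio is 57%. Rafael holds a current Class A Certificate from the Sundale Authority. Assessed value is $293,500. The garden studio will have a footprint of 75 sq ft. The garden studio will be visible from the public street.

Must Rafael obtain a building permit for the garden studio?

Yes — Rafael must obtain a building permit.

Exception (a) fails — the reportable unit count is 74, not less than 72.
Exception (b)'s conditions are all satisfied: the structure's footprint is 75 sq ft, below the 100 sq ft limit; the structure's height is 12 ft, under the 13 ft limit. But: (f) operates against (b): the lot is in a historic district. (g) applies (a current General Waiver is held), but is set aside by (h): (h) is triggered — a current Tier D Clearance is held. (i) operates (a current Class A Certificate is held), but is itself disapplied by (j): (j) is engaged — a home-based business operates on the lot. (k), which would lift (j), does not operate here — the coverage ratio is 57%, short of 62%. So (b) is unavailable.
Exception (c) requires that the structure will not be visible from the public street; but the structure will be visible from the street, so (c) is unavailable.
Exception (d)'s conditions are all satisfied: there is no plumbing or electrical service; the lot has no other accessory structure. But applying paragraph (l): (l) operates against (d): the compliance score is 58 points, below the 72 points limit. Exception (d) does not apply.
No exception is made out. Rafael falls within the general rule.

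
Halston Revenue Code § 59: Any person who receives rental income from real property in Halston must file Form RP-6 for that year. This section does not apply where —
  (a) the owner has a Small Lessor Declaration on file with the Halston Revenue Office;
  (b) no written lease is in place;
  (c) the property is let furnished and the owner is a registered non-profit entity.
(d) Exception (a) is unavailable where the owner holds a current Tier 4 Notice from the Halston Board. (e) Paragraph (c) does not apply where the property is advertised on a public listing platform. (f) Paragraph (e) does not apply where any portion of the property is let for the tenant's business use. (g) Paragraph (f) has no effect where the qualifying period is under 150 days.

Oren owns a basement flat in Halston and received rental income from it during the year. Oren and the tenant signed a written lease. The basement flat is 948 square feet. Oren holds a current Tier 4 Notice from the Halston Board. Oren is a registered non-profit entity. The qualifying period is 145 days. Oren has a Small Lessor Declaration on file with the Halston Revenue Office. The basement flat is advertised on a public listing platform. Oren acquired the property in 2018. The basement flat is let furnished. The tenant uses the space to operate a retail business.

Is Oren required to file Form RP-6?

Yes — Oren must file Form RP-6.

Exception (a): a Small Lessor Declaration is on file — every condition holds. However, paragraph (d) must be considered: (d) operates against (a): a current Tier 4 Notice is held. So (a) is unavailable.
Exception (b) does not apply: a written lease is in place.
Exception (c) is satisfied on its face — the property is let furnished; Oren is a registered non-profit. But applying paragraphs (e)–(g): (e) applies — the property is publicly advertised. (f) is triggered (the space is let for business use), but is overridden by (g): (g) applies — the qualifying period is 145 days, under the 150 days limit. So (c) is unavailable.
No exception displaces § 59.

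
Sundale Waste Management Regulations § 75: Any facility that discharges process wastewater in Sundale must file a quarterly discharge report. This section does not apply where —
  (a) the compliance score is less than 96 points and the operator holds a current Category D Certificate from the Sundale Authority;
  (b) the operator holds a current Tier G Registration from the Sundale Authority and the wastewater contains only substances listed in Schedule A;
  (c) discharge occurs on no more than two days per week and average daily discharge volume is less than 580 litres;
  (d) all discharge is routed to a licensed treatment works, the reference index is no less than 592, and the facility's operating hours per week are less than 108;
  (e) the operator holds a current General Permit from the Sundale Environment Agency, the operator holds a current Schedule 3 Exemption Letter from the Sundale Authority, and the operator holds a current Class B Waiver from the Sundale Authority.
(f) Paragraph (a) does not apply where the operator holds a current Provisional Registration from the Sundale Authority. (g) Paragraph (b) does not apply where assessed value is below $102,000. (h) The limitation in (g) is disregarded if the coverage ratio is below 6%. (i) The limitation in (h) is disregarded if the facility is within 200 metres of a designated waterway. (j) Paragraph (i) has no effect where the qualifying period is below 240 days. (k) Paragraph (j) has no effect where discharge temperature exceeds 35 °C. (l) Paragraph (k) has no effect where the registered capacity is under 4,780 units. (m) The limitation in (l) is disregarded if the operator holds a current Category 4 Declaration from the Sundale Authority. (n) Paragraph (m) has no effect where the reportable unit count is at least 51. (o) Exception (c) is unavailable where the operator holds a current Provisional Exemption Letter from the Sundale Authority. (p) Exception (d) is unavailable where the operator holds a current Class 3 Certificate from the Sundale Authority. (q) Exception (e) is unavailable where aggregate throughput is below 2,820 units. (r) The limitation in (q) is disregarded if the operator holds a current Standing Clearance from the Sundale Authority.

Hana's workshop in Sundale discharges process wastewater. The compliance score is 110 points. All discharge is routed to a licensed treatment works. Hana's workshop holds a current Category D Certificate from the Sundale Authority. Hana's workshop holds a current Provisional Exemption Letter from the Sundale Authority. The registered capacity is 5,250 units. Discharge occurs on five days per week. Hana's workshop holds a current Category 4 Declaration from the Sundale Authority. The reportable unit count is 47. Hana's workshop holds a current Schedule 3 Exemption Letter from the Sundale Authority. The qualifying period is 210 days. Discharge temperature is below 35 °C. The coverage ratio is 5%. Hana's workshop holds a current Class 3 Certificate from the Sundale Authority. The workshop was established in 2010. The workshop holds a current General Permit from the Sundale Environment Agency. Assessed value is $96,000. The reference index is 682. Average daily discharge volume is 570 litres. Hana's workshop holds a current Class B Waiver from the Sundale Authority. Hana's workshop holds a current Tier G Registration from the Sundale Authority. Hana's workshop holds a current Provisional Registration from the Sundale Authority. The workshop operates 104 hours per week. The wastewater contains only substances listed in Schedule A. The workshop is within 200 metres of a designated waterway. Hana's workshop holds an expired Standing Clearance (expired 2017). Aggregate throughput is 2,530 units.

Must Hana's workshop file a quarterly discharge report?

No — exception (b) applies; Hana's workshop is not required to file a quarterly discharge report.

Exception (a) requires that the compliance score is less than 96 points; but the compliance score is 110 points, not less than 96 points, so (a) is unavailable.
Exception (b)'s conditions are all satisfied: a current Tier G Registration is held; the wastewater is Schedule-A-only. Under paragraphs (g)–(n): (g) is engaged (assessed value is $96,000, below the $102,000 limit), but is overridden by (h): (h) applies — the coverage ratio is 5%, below the 6% limit. (i) is engaged (the workshop is within 200 m of a designated waterway), but is itself disapplied by (j): (j) operates against (i): the qualifying period is 210 days, below the 240 days limit. (k), which would lift (j), does not operate here — discharge temperature is below 35 °C. So (b) applies.
Exception (c) does not apply: discharge occurs on five days per week.
Exception (d) is satisfied on its face — discharge is routed to a licensed treatment works; the reference index is 682, meeting the 592 threshold; the facility's operating hours per week are 104, less than the 108 limit. Turning to paragraph (p): (p) applies — a current Class 3 Certificate is held. So (d) is unavailable.
Exception (e)'s conditions are all satisfied: a current General Permit is held; a current Schedule 3 Exemption Letter is held; a current Class B Waiver is held. But applying paragraphs (q)–(r): (q) is engaged — aggregate throughput is 2,530 units, below the 2,820 units limit. (r) is inapplicable (no current Standing Clearance is held), so (q) stands. So (e) is unavailable.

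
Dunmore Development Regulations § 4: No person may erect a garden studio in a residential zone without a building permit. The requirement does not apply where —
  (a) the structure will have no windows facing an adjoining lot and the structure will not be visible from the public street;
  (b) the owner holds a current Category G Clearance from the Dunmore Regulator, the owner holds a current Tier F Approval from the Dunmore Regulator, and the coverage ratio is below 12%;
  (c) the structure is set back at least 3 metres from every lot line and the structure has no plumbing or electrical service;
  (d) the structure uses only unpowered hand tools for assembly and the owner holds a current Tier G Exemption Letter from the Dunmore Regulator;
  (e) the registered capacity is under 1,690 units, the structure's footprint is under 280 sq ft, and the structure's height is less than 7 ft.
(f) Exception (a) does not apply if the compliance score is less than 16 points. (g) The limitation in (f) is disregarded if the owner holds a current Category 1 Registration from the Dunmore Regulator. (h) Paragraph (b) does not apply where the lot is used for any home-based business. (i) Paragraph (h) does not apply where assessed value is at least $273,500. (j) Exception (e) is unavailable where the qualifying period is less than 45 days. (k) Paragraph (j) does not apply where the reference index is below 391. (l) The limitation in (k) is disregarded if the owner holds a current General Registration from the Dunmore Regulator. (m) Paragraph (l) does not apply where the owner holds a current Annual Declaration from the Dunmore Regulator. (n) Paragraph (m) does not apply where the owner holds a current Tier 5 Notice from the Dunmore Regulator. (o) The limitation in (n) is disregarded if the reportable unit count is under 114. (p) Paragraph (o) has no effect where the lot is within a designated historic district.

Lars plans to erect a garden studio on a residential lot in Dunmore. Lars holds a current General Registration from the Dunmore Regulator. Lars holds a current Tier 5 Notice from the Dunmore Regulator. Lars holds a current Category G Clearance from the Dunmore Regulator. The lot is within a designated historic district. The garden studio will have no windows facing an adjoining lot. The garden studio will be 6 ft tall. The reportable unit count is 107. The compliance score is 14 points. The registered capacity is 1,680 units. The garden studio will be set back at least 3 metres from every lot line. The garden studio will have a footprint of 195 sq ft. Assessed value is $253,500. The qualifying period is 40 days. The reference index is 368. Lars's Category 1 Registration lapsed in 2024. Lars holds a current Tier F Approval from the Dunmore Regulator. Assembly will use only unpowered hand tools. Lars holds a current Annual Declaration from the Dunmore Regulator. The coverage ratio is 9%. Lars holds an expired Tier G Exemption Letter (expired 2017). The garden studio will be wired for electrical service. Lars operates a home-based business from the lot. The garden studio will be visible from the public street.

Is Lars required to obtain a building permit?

Yes — Lars must obtain a building permit.

Exception (a) requires that the structure will not be visible from the public street; but the structure will be visible from the street, so (a) is unavailable.
Exception (b) is satisfied on its face — a current Category G Clearance is held; a current Tier F Approval is held; the coverage ratio is 9%, below the 12% limit. However, paragraphs (h)–(i) must be considered: (h) operates — a home-based business operates on the lot. (i), which would lift (h), is not triggered — assessed value is $253,500, short of $273,500. So (b) is unavailable.
Exception (c) fails — electrical service is planned.
Exception (d) fails — no current Tier G Exemption Letter is held.
Exception (e): the registered capacity is 1,680 units, under the 1,690 units limit; the structure's footprint is 195 sq ft, under the 280 sq ft limit; the structure's height is 6 ft, less than the 7 ft limit — every condition holds. Turning to paragraphs (j)–(p): (j) operates — the qualifying period is 40 days, less than the 45 days limit. (k) would limit (j) — the reference index is 368, below the 391 limit — but (l) sets (k) aside: (l) operates against (k): a current General Registration is held. (m) would limit (l) — a current Annual Declaration is held — but (n) sets (m) aside: (n) applies — a current Tier 5 Notice is held. (o) would limit (n) — the reportable unit count is 107, under the 114 limit — but (p) sets (o) aside: (p) applies — the lot is in a historic district. So (e) is unavailable.
Every exception is unavailable, so the rule governs.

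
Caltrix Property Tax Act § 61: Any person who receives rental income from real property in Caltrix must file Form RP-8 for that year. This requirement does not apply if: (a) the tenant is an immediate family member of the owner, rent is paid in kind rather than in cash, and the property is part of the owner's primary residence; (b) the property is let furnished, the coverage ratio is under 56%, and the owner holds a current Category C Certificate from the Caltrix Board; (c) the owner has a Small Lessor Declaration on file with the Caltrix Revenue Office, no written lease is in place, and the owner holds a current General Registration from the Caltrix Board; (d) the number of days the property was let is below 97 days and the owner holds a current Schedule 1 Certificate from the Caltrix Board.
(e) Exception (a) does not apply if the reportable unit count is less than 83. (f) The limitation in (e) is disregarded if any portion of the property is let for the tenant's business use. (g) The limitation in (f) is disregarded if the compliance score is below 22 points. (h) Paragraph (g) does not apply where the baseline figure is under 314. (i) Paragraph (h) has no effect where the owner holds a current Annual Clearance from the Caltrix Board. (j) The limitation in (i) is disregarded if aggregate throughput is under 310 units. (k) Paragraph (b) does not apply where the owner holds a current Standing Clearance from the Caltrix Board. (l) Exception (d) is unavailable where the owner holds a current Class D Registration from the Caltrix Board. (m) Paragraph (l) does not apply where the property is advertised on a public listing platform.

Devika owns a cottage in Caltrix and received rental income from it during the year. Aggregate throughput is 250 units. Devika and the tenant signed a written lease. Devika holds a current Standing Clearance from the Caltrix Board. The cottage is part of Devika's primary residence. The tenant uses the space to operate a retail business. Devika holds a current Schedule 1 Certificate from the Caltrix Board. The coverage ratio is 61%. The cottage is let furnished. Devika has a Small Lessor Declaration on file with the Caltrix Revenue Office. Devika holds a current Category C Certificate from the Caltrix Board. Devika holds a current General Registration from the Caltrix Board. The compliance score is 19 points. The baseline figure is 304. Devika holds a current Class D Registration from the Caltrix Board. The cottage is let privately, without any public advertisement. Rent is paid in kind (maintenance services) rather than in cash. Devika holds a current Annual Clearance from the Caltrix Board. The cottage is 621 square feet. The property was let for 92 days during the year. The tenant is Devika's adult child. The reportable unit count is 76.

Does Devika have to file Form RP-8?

Exception (a): the tenant is an immediate family member; rent is paid in kind; the cottage is part of the primary residence — every condition holds. Considering the limiting provisions: (e) would limit (a) — the reportable unit count is 76, less than the 83 limit — but (f) sets (e) aside: (f) operates against (e): the space is let for business use. (g) applies (the compliance score is 19 points, below the 22 points limit), but is set aside by (h): (h) operates against (g): the baseline figure is 304, under the 314 limit. (i) applies (a current Annual Clearance is held), but yields to (j): (j) operates against (i): aggregate throughput is 250 units, under the 310 units limit. (a) remains available.
Exception (b) requires that the coverage ratio is under 56%; but the coverage ratio is 61%, not under 56%, so (b) is unavailable.
Exception (c) requires that no written lease is in place; but a written lease is in place, so (c) is unavailable.
Exception (d)'s conditions are all satisfied: the number of days the property was let is 92 days, below the 97 days limit; a current Schedule 1 Certificate is held. But applying paragraphs (l)–(m): (l) operates against (d): a current Class D Registration is held. (m), which would lift (l), is not triggered — the property is let privately without advertisement. So (d) is unavailable.

No — exception (a) applies; Devika is not required to file Form RP-8.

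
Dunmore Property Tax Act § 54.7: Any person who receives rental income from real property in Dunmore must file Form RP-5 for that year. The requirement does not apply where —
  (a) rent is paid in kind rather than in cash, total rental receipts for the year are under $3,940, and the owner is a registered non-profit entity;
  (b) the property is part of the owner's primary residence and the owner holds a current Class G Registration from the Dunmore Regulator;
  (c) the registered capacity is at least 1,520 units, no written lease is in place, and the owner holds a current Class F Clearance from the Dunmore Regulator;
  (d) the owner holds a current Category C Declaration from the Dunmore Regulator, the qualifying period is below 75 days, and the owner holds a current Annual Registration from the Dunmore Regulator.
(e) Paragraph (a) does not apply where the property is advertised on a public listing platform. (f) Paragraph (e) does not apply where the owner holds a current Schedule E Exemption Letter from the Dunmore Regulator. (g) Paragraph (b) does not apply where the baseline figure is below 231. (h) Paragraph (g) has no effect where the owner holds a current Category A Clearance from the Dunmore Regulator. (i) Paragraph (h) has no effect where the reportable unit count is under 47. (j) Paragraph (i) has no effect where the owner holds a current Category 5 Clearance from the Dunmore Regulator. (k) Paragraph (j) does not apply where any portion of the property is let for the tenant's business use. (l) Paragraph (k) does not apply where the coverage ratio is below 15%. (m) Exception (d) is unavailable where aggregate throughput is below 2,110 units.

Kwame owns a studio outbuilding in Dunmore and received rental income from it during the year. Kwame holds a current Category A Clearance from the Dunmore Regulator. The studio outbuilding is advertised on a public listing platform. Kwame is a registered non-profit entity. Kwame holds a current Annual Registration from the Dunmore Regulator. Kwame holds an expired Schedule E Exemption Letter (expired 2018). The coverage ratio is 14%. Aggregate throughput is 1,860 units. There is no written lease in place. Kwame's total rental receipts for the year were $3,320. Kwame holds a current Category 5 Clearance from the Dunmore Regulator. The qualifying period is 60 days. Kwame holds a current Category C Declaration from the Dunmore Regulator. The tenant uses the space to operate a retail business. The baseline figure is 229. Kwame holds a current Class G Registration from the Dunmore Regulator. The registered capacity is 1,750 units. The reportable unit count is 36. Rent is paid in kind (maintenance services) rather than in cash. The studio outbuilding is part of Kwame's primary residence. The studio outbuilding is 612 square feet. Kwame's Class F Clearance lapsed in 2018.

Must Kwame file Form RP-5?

All of (a)'s requirements are met (rent is paid in kind; total rental receipts for the year are $3,320, under the $3,940 limit; Kwame is a registered non-profit). But: (e) operates against (a): the property is publicly advertised. (f), which would lift (e), does not operate here — no current Schedule E Exemption Letter is held. So (a) is unavailable.
Exception (b): the studio outbuilding is part of the primary residence; a current Class G Registration is held — every condition holds. Considering the limiting provisions: (g) would limit (b) — the baseline figure is 229, below the 231 limit — but (h) sets (g) aside: (h) operates against (g): a current Category A Clearance is held. (i) would limit (h) — the reportable unit count is 36, under the 47 limit — but (j) sets (i) aside: (j) operates against (i): a current Category 5 Clearance is held. (k) would limit (j) — the space is let for business use — but (l) sets (k) aside: (l) operates against (k): the coverage ratio is 14%, below the 15% limit. So (b) applies.
Exception (c) fails — the Class F Clearance is not current.
Exception (d): a current Category C Declaration is held; the qualifying period is 60 days, below the 75 days limit; a current Annual Registration is held — every condition holds. Turning to paragraph (m): (m) operates against (d): aggregate throughput is 1,860 units, below the 2,110 units limit. So (d) is unavailable.

No — exception (b) applies; Kwame is not required to file Form RP-5.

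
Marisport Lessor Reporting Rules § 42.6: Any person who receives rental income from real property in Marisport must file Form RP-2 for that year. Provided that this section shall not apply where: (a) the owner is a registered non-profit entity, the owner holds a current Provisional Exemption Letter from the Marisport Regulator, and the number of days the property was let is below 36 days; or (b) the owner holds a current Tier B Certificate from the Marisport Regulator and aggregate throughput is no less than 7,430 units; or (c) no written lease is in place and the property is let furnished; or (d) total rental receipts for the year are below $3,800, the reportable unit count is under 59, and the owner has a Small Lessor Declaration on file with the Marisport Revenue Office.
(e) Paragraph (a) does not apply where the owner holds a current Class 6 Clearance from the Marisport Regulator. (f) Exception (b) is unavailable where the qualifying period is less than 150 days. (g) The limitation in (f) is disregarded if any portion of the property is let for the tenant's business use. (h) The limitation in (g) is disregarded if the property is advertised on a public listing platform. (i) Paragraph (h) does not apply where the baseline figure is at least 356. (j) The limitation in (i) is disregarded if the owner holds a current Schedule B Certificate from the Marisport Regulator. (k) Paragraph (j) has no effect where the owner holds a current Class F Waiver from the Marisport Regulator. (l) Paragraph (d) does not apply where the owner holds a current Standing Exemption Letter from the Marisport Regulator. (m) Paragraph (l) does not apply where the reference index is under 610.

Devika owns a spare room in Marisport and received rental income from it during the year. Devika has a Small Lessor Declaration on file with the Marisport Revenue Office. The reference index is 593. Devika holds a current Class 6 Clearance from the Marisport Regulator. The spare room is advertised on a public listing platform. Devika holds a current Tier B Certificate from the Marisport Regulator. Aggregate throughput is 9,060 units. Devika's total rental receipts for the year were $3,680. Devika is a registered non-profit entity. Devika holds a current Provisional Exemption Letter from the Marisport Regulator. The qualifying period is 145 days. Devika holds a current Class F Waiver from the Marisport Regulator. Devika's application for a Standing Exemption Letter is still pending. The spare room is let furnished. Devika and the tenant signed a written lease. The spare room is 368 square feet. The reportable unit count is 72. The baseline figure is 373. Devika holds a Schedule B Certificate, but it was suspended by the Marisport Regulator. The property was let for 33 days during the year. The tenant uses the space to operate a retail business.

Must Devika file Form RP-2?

Exception (a): Devika is a registered non-profit; a current Provisional Exemption Letter is held; the number of days the property was let is 33 days, below the 36 days limit — every condition holds. Turning to paragraph (e): (e) operates against (a): a current Class 6 Clearance is held. Exception (a) does not apply.
Exception (b): a current Tier B Certificate is held; aggregate throughput is 9,060 units, meeting the 7,430 units threshold — every condition holds. Under paragraphs (f)–(k): (f) would limit (b) — the qualifying period is 145 days, less than the 150 days limit — but (g) sets (f) aside: (g) operates against (f): the space is let for business use. (h) would limit (g) — the property is publicly advertised — but (i) sets (h) aside: (i) operates against (h): the baseline figure is 373, meeting the 356 threshold. (j) does not operate here (there is no Schedule B Certificate in force), so (i) stands. Exception (b) stands.
Exception (c) does not apply: a written lease is in place.
Exception (d) requires that the reportable unit count is under 59; but the reportable unit count is 72, not under 59, so (d) is unavailable.

No — exception (b) applies; Devika is not required to file Form RP-2.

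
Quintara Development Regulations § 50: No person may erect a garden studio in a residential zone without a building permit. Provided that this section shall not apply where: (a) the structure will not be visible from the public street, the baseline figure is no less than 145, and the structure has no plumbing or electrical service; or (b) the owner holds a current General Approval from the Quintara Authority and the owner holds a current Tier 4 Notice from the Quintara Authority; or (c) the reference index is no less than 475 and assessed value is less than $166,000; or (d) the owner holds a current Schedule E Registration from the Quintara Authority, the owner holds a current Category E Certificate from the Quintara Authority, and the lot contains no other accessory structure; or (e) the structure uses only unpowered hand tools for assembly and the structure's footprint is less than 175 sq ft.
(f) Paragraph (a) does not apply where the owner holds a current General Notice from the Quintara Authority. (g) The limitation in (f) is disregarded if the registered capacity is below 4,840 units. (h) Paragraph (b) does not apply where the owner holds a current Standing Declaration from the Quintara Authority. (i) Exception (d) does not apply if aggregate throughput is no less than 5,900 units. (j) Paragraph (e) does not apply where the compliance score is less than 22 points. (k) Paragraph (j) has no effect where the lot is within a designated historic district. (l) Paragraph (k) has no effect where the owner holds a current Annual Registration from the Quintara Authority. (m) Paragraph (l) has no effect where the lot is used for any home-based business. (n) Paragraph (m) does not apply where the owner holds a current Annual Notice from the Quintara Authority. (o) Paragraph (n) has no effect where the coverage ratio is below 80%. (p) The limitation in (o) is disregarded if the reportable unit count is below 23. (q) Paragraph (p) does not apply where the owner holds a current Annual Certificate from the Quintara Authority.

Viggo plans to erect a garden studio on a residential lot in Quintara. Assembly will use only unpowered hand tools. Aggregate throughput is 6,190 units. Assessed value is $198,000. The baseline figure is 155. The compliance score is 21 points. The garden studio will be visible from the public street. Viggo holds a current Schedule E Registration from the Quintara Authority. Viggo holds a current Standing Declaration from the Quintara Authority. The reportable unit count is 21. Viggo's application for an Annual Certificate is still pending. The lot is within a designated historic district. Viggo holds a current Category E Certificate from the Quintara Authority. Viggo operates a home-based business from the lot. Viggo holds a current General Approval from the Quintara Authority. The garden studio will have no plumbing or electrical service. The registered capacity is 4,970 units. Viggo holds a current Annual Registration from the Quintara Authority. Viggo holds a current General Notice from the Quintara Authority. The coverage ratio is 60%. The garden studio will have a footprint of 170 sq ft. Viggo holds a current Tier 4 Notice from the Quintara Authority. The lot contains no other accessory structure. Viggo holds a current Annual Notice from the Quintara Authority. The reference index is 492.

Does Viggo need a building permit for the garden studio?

Yes — Viggo must obtain a building permit.

Exception (a) fails — the structure will be visible from the street.
Exception (b): a current General Approval is held; a current Tier 4 Notice is held — every condition holds. But applying paragraph (h): (h) operates against (b): a current Standing Declaration is held. Exception (b) does not apply.
Exception (c) does not apply: assessed value is $198,000, not less than $166,000.
All of (d)'s requirements are met (a current Schedule E Registration is held; a current Category E Certificate is held; the lot has no other accessory structure). But applying paragraph (i): (i) applies — aggregate throughput is 6,190 units, meeting the 5,900 units threshold. So (d) is unavailable.
Exception (e) is satisfied on its face — assembly uses only hand tools; the structure's footprint is 170 sq ft, less than the 175 sq ft limit. Turning to paragraphs (j)–(q): (j) operates against (e): the compliance score is 21 points, less than the 22 points limit. (k) would limit (j) — the lot is in a historic district — but (l) sets (k) aside: (l) operates against (k): a current Annual Registration is held. (m) would limit (l) — a home-based business operates on the lot — but (n) sets (m) aside: (n) is triggered — a current Annual Notice is held. (o) would limit (n) — the coverage ratio is 60%, below the 80% limit — but (p) sets (o) aside: (p) operates — the reportable unit count is 21, below the 23 limit. (q) does not operate here (the Annual Certificate is not current), so (p) stands. (e) is therefore removed.
No exception applies. The general rule governs.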